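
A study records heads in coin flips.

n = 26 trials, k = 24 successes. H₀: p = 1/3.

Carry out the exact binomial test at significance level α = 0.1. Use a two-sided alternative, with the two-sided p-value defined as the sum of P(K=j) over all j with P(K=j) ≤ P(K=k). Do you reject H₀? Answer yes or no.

reject H₀: yes

Exact binomial: n=26, k=24, p₀=1/3=0.3333
P(X=j) = C(n,j)·p₀^j·(1−p₀)^(n−j); p = Σ P(X=j) over j with P(X=j) ≤ P(X=24)
p-value (two-sided) = 0.00000
At α=0.1: p < α → reject H₀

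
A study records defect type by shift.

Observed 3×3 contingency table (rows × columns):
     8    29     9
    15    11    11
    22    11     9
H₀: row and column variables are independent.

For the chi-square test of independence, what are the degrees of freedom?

df = (r−1)(c−1) = (3−1)·(3−1) = 4

degrees of freedom = 4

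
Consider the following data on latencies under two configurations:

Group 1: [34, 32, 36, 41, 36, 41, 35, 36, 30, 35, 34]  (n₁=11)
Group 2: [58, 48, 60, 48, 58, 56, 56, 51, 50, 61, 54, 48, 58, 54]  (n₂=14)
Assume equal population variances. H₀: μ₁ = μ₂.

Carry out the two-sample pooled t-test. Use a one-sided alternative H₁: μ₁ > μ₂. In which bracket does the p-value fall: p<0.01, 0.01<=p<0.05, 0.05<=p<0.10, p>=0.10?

p-value bracket: p>=0.10

x̄₁=35.455, s₁=3.297, n₁=11
x̄₂=54.286, s₂=4.581, n₂=14
s_p² = [10·3.297² + 13·4.581²]/23 = 16.5906
SE = √(s_p²·(1/11+1/14)) = 1.6411
t = (35.455−54.286)/1.6411 = -11.4746
df = 23
p-value (one-sided, H₁ greater) = 1.00000
→ bracket: p>=0.10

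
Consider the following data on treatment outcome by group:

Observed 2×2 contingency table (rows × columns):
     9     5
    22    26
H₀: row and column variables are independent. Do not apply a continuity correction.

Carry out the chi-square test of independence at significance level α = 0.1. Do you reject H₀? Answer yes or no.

reject H₀: no

Row totals [14, 48], col totals [31, 31], n=62
χ² = (9−7.00)²/7.00 + (5−7.00)²/7.00 + (22−24.00)²/24.00 + (26−24.00)²/24.00 = 1.4762
df = 1
p-value (upper-tail) = 0.22437
At α=0.1: p ≥ α → fail to reject H₀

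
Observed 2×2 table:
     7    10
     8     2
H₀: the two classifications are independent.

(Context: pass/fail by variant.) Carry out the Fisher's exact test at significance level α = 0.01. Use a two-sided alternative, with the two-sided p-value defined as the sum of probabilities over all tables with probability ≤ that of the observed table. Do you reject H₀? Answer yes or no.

reject H₀: no

Margins: r₁=17, r₂=10, c₁=15, c₂=12, n=27
p_obs = C(17,7)·C(10,8)/C(27,15); sum pmf over tables with pmf ≤ p_obs
p-value (two-sided) = 0.10709
At α=0.01: p ≥ α → fail to reject H₀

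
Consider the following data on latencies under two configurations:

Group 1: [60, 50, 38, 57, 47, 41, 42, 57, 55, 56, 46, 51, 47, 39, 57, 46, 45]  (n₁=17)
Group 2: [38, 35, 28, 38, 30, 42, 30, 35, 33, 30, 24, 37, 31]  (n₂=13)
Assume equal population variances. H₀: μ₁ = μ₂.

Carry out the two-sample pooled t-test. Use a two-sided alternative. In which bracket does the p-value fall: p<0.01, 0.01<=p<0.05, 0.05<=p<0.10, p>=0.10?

x̄₁=49.059, s₁=6.977, n₁=17
x̄₂=33.154, s₂=4.930, n₂=13
s_p² = [16·6.977² + 12·4.930²]/28 = 38.2369
SE = √(s_p²·(1/17+1/13)) = 2.2783
t = (49.059−33.154)/2.2783 = 6.9812
df = 28
p-value (two-sided) = 0.00000
→ bracket: p<0.01

p-value bracket: p<0.01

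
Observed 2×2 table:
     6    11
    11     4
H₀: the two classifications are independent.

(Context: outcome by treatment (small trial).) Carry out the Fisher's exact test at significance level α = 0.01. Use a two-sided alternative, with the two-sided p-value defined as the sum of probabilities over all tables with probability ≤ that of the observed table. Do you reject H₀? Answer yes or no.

Margins: r₁=17, r₂=15, c₁=17, c₂=15, n=32
p_obs = C(17,6)·C(15,11)/C(32,17); sum pmf over tables with pmf ≤ p_obs
p-value (two-sided) = 0.04161
At α=0.01: p ≥ α → fail to reject H₀

reject H₀: no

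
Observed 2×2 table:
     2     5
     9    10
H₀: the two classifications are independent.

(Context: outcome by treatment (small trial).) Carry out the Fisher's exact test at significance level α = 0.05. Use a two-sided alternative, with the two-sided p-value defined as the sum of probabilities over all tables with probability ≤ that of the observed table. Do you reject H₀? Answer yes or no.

reject H₀: no

Margins: r₁=7, r₂=19, c₁=11, c₂=15, n=26
p_obs = C(7,2)·C(19,9)/C(26,11); sum pmf over tables with pmf ≤ p_obs
p-value (two-sided) = 0.65761
At α=0.05: p ≥ α → fail to reject H₀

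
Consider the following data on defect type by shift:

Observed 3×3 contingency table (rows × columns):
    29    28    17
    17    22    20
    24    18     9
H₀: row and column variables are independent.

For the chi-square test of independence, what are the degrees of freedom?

degrees of freedom = 4

df = (r−1)(c−1) = (3−1)·(3−1) = 4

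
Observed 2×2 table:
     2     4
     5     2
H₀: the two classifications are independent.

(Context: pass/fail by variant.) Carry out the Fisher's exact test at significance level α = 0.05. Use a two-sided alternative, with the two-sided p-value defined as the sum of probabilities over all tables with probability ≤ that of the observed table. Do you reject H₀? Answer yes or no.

reject H₀: no

Margins: r₁=6, r₂=7, c₁=7, c₂=6, n=13
p_obs = C(6,2)·C(7,5)/C(13,7); sum pmf over tables with pmf ≤ p_obs
p-value (two-sided) = 0.28613
At α=0.05: p ≥ α → fail to reject H₀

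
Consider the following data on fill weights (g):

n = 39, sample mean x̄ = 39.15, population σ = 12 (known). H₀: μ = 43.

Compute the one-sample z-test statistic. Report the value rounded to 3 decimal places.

SE = σ/√n = 12/√39 = 1.9215
z = (x̄−μ₀)/SE = (39.15−43)/1.9215 = -2.0036

test statistic = -2.004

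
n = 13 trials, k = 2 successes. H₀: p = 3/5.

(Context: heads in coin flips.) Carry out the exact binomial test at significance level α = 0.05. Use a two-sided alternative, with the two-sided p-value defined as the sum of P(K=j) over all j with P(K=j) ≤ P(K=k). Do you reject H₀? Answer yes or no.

reject H₀: yes

Exact binomial: n=13, k=2, p₀=3/5=0.6000
P(X=j) = C(n,j)·p₀^j·(1−p₀)^(n−j); p = Σ P(X=j) over j with P(X=j) ≤ P(X=2)
p-value (two-sided) = 0.00132
At α=0.05: p < α → reject H₀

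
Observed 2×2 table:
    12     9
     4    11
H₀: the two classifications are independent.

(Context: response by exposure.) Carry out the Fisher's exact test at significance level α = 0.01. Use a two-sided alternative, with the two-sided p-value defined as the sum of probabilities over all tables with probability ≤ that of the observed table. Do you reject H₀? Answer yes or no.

reject H₀: no

Margins: r₁=21, r₂=15, c₁=16, c₂=20, n=36
p_obs = C(21,12)·C(15,4)/C(36,16); sum pmf over tables with pmf ≤ p_obs
p-value (two-sided) = 0.09585
At α=0.01: p ≥ α → fail to reject H₀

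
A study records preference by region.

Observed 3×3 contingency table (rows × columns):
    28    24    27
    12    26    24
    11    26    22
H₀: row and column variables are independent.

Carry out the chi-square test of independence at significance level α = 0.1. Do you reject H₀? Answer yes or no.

reject H₀: no

Row totals [79, 62, 59], col totals [51, 76, 73], n=200
χ² = (28−20.14)²/20.14 + (24−30.02)²/30.02 + (27−28.84)²/28.84 + (12−15.81)²/15.81 + (26−23.56)²/23.56 + (24−22.63)²/22.63 + (11−15.04)²/15.04 + (26−22.42)²/22.42 + (22−21.54)²/21.54 = 7.3099
df = 4
p-value (upper-tail) = 0.12039
At α=0.1: p ≥ α → fail to reject H₀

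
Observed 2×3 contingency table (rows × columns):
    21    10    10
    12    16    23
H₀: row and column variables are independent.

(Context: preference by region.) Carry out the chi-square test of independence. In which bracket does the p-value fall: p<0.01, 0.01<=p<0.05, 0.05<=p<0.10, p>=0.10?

p-value bracket: 0.01<=p<0.05

Row totals [41, 51], col totals [33, 26, 33], n=92
χ² = (21−14.71)²/14.71 + (10−11.59)²/11.59 + (10−14.71)²/14.71 + (12−18.29)²/18.29 + (16−14.41)²/14.41 + (23−18.29)²/18.29 = 7.9676
df = 2
p-value (upper-tail) = 0.01862
→ bracket: 0.01<=p<0.05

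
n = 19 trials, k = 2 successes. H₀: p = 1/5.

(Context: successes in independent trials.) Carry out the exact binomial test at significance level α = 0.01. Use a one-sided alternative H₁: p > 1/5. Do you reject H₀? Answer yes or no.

Exact binomial: n=19, k=2, p₀=1/5=0.2000
P(X≥2) from Σ C(n,i)·p₀^i·(1−p₀)^(n−i)
p-value (one-sided, H₁ greater) = 0.91713
At α=0.01: p ≥ α → fail to reject H₀

reject H₀: no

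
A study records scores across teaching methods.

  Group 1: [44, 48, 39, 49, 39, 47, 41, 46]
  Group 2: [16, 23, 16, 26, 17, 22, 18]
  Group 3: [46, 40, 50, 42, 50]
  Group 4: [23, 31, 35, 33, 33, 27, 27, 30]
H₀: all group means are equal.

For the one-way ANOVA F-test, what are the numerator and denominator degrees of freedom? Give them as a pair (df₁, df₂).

degrees of freedom = [3, 24]

k = 4 groups, N = 28 total
df = (k−1, N−k) = (4−1, 28−4) = (3, 24)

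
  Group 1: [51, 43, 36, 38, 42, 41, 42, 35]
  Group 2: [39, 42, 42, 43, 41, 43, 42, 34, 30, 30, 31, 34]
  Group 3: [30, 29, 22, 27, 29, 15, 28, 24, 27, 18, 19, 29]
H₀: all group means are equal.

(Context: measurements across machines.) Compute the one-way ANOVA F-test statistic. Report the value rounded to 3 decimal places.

test statistic = 29.337

Group means [41.00, 37.58, 24.75], grand mean 33.625
SSB = Σnᵢ(x̄ᵢ−x̄)² = 1568.333; SSW = ΣΣ(x−x̄ᵢ)² = 775.167
MSB = 1568.333/2 = 784.1667; MSW = 775.167/29 = 26.7299
F = MSB/MSW = 29.3367
df = (2, 29)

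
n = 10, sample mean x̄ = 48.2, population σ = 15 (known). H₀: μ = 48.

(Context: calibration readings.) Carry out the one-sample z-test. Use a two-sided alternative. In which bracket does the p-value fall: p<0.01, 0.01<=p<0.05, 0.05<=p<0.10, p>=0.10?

SE = σ/√n = 15/√10 = 4.7434
z = (x̄−μ₀)/SE = (48.2−48)/4.7434 = 0.0422
p-value (two-sided) = 0.96637
→ bracket: p>=0.10

p-value bracket: p>=0.10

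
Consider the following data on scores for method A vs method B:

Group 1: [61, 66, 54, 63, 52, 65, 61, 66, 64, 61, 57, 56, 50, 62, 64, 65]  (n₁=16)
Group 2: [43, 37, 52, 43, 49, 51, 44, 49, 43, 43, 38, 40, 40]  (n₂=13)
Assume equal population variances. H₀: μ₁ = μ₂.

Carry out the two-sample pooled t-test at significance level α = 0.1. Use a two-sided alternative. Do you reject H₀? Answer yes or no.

reject H₀: yes

x̄₁=60.438, s₁=5.112, n₁=16
x̄₂=44.000, s₂=4.865, n₂=13
s_p² = [15·5.112² + 12·4.865²]/27 = 25.0347
SE = √(s_p²·(1/16+1/13)) = 1.8683
t = (60.438−44.000)/1.8683 = 8.7983
df = 27
p-value (two-sided) = 0.00000
At α=0.1: p < α → reject H₀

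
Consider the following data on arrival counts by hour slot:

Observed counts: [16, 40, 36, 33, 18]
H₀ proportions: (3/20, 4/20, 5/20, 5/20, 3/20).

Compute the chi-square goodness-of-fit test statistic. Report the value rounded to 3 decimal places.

n = 143; E_i = n·p_i = [21.45, 28.60, 35.75, 35.75, 21.45]
χ² = (16−21.45)²/21.45 + (40−28.60)²/28.60 + (36−35.75)²/35.75 + (33−35.75)²/35.75 + (18−21.45)²/21.45 = 6.6970
df = 4

test statistic = 6.697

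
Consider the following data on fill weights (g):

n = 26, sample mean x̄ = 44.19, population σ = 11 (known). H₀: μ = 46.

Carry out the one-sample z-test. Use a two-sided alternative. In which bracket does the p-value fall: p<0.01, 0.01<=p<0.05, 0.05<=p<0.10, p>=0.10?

SE = σ/√n = 11/√26 = 2.1573
z = (x̄−μ₀)/SE = (44.19−46)/2.1573 = -0.8390
p-value (two-sided) = 0.40146
→ bracket: p>=0.10

p-value bracket: p>=0.10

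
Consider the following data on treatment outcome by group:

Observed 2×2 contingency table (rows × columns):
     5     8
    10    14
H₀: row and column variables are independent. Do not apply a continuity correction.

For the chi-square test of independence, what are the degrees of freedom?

degrees of freedom = 1

df = (r−1)(c−1) = (2−1)·(2−1) = 1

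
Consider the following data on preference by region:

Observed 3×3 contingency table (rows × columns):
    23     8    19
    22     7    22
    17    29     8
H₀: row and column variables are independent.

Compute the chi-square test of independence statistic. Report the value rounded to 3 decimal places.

Row totals [50, 51, 54], col totals [62, 44, 49], n=155
χ² = (23−20.00)²/20.00 + (8−14.19)²/14.19 + (19−15.81)²/15.81 + (22−20.40)²/20.40 + (7−14.48)²/14.48 + (22−16.12)²/16.12 + (17−21.60)²/21.60 + (29−15.33)²/15.33 + (8−17.07)²/17.07 = 27.9198
df = 4

test statistic = 27.920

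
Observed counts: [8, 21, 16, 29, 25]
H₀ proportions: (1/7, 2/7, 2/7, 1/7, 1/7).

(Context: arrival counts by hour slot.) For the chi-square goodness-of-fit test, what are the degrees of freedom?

degrees of freedom = 4

df = k − 1 = 5 − 1 = 4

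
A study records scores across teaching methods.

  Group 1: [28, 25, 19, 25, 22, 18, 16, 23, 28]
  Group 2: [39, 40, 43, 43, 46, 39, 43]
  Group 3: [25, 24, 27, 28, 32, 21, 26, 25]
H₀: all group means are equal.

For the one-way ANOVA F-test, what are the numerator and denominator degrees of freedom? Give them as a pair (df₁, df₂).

k = 3 groups, N = 24 total
df = (k−1, N−k) = (3−1, 24−3) = (2, 21)

degrees of freedom = [2, 21]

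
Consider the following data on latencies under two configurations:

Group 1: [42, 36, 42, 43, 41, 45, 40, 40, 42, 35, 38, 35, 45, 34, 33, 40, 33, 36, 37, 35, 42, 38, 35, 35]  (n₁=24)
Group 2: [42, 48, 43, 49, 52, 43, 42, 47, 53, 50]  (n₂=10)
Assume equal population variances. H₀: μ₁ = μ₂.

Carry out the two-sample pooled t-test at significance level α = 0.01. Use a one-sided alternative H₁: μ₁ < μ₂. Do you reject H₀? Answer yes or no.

x̄₁=38.417, s₁=3.752, n₁=24
x̄₂=46.900, s₂=4.175, n₂=10
s_p² = [23·3.752² + 9·4.175²]/32 = 15.0229
SE = √(s_p²·(1/24+1/10)) = 1.4589
t = (38.417−46.900)/1.4589 = -5.8151
df = 32
p-value (one-sided, H₁ less) = 0.00000
At α=0.01: p < α → reject H₀

reject H₀: yes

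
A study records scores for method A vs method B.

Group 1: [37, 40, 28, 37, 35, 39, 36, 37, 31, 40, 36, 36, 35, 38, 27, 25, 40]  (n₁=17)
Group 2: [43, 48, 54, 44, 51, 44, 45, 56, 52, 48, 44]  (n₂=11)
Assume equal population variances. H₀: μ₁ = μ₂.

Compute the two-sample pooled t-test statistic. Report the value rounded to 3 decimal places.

x̄₁=35.118, s₁=4.635, n₁=17
x̄₂=48.091, s₂=4.549, n₂=11
s_p² = [16·4.635² + 10·4.549²]/26 = 21.1798
SE = √(s_p²·(1/17+1/11)) = 1.7808
t = (35.118−48.091)/1.7808 = -7.2850
df = 26

test statistic = -7.285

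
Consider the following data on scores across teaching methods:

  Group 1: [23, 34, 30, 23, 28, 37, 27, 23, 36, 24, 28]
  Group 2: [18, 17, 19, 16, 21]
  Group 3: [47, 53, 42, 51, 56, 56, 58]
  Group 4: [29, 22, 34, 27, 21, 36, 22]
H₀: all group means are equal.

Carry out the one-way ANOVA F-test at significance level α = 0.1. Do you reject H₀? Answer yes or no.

Group means [28.45, 18.20, 51.86, 27.29], grand mean 31.933
SSB = Σnᵢ(x̄ᵢ−x̄)² = 4006.054; SSW = ΣΣ(x−x̄ᵢ)² = 703.813
MSB = 4006.054/3 = 1335.3512; MSW = 703.813/26 = 27.0697
F = MSB/MSW = 49.3301
df = (3, 26)
p-value (upper-tail) = 0.00000
At α=0.1: p < α → reject H₀

reject H₀: yes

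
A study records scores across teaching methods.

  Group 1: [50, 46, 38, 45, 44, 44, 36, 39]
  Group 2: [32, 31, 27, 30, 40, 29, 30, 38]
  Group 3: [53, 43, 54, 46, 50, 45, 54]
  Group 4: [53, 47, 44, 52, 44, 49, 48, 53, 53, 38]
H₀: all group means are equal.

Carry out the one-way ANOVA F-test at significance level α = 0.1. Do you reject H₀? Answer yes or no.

reject H₀: yes

Group means [42.75, 32.12, 49.29, 48.10], grand mean 43.182
SSB = Σnᵢ(x̄ᵢ−x̄)² = 1482.206; SSW = ΣΣ(x−x̄ᵢ)² = 648.704
MSB = 1482.206/3 = 494.0685; MSW = 648.704/29 = 22.3691
F = MSB/MSW = 22.0871
df = (3, 29)
p-value (upper-tail) = 0.00000
At α=0.1: p < α → reject H₀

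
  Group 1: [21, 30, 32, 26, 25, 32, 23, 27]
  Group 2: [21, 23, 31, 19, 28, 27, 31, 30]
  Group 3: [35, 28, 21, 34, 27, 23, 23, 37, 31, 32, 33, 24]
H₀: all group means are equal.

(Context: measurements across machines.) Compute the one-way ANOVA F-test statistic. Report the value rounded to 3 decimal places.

test statistic = 0.868

Group means [27.00, 26.25, 29.00], grand mean 27.643
SSB = Σnᵢ(x̄ᵢ−x̄)² = 40.929; SSW = ΣΣ(x−x̄ᵢ)² = 589.500
MSB = 40.929/2 = 20.4643; MSW = 589.500/25 = 23.5800
F = MSB/MSW = 0.8679
df = (2, 25)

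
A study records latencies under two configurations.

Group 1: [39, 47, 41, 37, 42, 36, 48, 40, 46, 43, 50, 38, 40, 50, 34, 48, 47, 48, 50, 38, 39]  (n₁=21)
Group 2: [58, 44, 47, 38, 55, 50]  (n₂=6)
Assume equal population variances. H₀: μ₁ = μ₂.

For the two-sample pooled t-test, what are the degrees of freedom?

df = n₁ + n₂ − 2 = 21 + 6 − 2 = 25

degrees of freedom = 25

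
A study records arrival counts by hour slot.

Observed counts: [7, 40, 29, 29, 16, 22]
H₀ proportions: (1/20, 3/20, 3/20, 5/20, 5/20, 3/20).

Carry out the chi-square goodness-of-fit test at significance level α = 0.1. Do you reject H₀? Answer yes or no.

reject H₀: yes

n = 143; E_i = n·p_i = [7.15, 21.45, 21.45, 35.75, 35.75, 21.45]
χ² = (7−7.15)²/7.15 + (40−21.45)²/21.45 + (29−21.45)²/21.45 + (29−35.75)²/35.75 + (16−35.75)²/35.75 + (22−21.45)²/21.45 = 30.9021
df = 5
p-value (upper-tail) = 0.00001
At α=0.1: p < α → reject H₀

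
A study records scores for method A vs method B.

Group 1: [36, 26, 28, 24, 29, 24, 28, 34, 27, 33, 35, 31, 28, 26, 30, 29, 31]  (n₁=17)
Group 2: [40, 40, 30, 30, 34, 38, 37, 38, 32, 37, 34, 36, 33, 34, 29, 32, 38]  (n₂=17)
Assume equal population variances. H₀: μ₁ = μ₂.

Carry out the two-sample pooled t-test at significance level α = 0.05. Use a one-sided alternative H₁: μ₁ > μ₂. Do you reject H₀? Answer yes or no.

x̄₁=29.353, s₁=3.605, n₁=17
x̄₂=34.824, s₂=3.504, n₂=17
s_p² = [16·3.605² + 16·3.504²]/32 = 12.6360
SE = √(s_p²·(1/17+1/17)) = 1.2193
t = (29.353−34.824)/1.2193 = -4.4868
df = 32
p-value (one-sided, H₁ greater) = 0.99996
At α=0.05: p ≥ α → fail to reject H₀

reject H₀: no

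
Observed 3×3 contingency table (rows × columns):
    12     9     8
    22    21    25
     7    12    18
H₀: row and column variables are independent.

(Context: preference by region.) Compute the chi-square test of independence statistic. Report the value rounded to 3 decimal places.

test statistic = 4.795

Row totals [29, 68, 37], col totals [41, 42, 51], n=134
χ² = (12−8.87)²/8.87 + (9−9.09)²/9.09 + (8−11.04)²/11.04 + (22−20.81)²/20.81 + (21−21.31)²/21.31 + (25−25.88)²/25.88 + (7−11.32)²/11.32 + (12−11.60)²/11.60 + (18−14.08)²/14.08 = 4.7949
df = 4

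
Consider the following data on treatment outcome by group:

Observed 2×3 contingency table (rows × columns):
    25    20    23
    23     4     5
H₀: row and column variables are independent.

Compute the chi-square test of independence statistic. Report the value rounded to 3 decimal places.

Row totals [68, 32], col totals [48, 24, 28], n=100
χ² = (25−32.64)²/32.64 + (20−16.32)²/16.32 + (23−19.04)²/19.04 + (23−15.36)²/15.36 + (4−7.68)²/7.68 + (5−8.96)²/8.96 = 10.7553
df = 2

test statistic = 10.755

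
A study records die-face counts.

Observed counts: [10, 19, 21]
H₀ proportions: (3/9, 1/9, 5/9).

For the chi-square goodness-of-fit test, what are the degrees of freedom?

df = k − 1 = 3 − 1 = 2

degrees of freedom = 2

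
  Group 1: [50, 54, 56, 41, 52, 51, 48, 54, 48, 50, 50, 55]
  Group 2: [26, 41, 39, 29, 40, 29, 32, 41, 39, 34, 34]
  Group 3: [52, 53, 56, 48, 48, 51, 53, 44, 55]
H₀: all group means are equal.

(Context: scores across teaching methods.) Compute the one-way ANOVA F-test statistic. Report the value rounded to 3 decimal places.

Group means [50.75, 34.91, 51.11], grand mean 45.406
SSB = Σnᵢ(x̄ᵢ−x̄)² = 1847.671; SSW = ΣΣ(x−x̄ᵢ)² = 590.048
MSB = 1847.671/2 = 923.8354; MSW = 590.048/29 = 20.3465
F = MSB/MSW = 45.4052
df = (2, 29)

test statistic = 45.405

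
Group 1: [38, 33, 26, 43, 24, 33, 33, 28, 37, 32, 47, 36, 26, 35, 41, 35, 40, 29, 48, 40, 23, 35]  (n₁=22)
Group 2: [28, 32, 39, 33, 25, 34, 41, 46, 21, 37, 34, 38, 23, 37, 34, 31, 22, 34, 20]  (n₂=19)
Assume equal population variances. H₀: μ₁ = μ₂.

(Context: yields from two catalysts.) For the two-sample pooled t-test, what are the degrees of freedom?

df = n₁ + n₂ − 2 = 22 + 19 − 2 = 39

degrees of freedom = 39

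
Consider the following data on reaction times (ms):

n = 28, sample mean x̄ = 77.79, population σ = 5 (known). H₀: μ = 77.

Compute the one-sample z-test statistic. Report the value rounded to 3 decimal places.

SE = σ/√n = 5/√28 = 0.9449
z = (x̄−μ₀)/SE = (77.79−77)/0.9449 = 0.8361

test statistic = 0.836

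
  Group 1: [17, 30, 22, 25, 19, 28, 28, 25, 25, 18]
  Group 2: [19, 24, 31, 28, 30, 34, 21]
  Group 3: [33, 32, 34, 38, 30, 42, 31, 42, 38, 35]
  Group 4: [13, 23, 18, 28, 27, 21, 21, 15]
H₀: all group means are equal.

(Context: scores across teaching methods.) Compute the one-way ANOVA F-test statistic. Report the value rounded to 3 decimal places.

Group means [23.70, 26.71, 35.50, 20.75], grand mean 27.000
SSB = Σnᵢ(x̄ᵢ−x̄)² = 1144.471; SSW = ΣΣ(x−x̄ᵢ)² = 733.529
MSB = 1144.471/3 = 381.4905; MSW = 733.529/31 = 23.6622
F = MSB/MSW = 16.1224
df = (3, 31)

test statistic = 16.122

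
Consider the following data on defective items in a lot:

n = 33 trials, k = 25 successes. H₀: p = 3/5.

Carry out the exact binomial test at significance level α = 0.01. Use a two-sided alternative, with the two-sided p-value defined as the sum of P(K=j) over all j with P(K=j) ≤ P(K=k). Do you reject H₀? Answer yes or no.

reject H₀: no

Exact binomial: n=33, k=25, p₀=3/5=0.6000
P(X=j) = C(n,j)·p₀^j·(1−p₀)^(n−j); p = Σ P(X=j) over j with P(X=j) ≤ P(X=25)
p-value (two-sided) = 0.07546
At α=0.01: p ≥ α → fail to reject H₀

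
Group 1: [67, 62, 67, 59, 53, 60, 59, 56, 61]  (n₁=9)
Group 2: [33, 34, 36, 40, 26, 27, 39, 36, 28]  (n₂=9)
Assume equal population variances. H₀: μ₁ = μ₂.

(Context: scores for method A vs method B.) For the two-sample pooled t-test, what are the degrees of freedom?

df = n₁ + n₂ − 2 = 9 + 9 − 2 = 16

degrees of freedom = 16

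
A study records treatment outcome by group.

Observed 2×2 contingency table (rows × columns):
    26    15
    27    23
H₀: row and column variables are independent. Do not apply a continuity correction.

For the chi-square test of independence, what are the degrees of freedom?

df = (r−1)(c−1) = (2−1)·(2−1) = 1

degrees of freedom = 1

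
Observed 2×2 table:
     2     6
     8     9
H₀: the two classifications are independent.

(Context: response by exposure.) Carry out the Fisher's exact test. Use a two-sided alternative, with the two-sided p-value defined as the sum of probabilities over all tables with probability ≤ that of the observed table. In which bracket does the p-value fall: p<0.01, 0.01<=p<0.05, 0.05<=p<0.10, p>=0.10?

Margins: r₁=8, r₂=17, c₁=10, c₂=15, n=25
p_obs = C(8,2)·C(17,8)/C(25,10); sum pmf over tables with pmf ≤ p_obs
p-value (two-sided) = 0.40179
→ bracket: p>=0.10

p-value bracket: p>=0.10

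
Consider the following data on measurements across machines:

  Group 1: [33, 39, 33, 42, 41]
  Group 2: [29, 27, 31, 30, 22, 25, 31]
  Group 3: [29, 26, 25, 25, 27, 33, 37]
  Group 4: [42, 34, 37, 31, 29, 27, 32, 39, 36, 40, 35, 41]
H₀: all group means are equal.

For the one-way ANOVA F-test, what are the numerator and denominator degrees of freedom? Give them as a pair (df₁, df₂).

degrees of freedom = [3, 27]

k = 4 groups, N = 31 total
df = (k−1, N−k) = (4−1, 31−4) = (3, 27)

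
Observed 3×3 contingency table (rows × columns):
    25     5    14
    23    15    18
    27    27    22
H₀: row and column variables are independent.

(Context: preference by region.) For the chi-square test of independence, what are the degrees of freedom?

df = (r−1)(c−1) = (3−1)·(3−1) = 4

degrees of freedom = 4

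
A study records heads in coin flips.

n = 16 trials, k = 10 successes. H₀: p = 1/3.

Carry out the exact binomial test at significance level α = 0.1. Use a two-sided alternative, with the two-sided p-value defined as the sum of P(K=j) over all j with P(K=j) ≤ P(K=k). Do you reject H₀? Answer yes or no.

reject H₀: yes

Exact binomial: n=16, k=10, p₀=1/3=0.3333
P(X=j) = C(n,j)·p₀^j·(1−p₀)^(n−j); p = Σ P(X=j) over j with P(X=j) ≤ P(X=10)
p-value (two-sided) = 0.01747
At α=0.1: p < α → reject H₀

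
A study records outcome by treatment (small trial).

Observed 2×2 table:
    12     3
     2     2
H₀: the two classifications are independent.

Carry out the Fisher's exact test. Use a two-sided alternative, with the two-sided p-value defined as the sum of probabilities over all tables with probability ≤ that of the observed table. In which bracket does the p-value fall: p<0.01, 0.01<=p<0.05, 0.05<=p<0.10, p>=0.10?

Margins: r₁=15, r₂=4, c₁=14, c₂=5, n=19
p_obs = C(15,12)·C(4,2)/C(19,14); sum pmf over tables with pmf ≤ p_obs
p-value (two-sided) = 0.27219
→ bracket: p>=0.10

p-value bracket: p>=0.10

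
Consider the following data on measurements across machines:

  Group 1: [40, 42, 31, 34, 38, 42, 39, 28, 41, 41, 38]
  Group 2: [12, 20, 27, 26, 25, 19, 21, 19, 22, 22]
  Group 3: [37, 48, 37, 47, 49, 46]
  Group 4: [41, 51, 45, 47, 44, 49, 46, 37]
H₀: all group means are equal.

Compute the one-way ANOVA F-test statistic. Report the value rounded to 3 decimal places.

test statistic = 49.175

Group means [37.64, 21.30, 44.00, 45.00], grand mean 35.743
SSB = Σnᵢ(x̄ᵢ−x̄)² = 3220.040; SSW = ΣΣ(x−x̄ᵢ)² = 676.645
MSB = 3220.040/3 = 1073.3468; MSW = 676.645/31 = 21.8273
F = MSB/MSW = 49.1746
df = (3, 31)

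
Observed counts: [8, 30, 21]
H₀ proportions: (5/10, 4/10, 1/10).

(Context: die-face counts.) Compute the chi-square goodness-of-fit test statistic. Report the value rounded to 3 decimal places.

n = 59; E_i = n·p_i = [29.50, 23.60, 5.90]
χ² = (8−29.50)²/29.50 + (30−23.60)²/23.60 + (21−5.90)²/5.90 = 56.0508
df = 2

test statistic = 56.051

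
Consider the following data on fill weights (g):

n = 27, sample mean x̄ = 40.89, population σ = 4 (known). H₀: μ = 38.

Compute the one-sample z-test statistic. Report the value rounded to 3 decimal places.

test statistic = 3.754

SE = σ/√n = 4/√27 = 0.7698
z = (x̄−μ₀)/SE = (40.89−38)/0.7698 = 3.7542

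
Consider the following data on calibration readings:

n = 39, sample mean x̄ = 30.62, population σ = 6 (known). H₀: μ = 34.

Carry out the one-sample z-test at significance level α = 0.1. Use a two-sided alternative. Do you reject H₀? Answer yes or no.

reject H₀: yes

SE = σ/√n = 6/√39 = 0.9608
z = (x̄−μ₀)/SE = (30.62−34)/0.9608 = -3.5180
p-value (two-sided) = 0.00043
At α=0.1: p < α → reject H₀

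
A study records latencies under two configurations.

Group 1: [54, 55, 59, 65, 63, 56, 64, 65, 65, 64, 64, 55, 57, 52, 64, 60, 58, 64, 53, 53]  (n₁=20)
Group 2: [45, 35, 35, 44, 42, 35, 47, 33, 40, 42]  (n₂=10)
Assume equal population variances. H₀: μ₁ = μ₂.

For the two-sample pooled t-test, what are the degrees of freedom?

degrees of freedom = 28

df = n₁ + n₂ − 2 = 20 + 10 − 2 = 28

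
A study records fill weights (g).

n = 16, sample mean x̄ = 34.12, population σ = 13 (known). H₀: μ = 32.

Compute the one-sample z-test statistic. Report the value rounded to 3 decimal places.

test statistic = 0.652

SE = σ/√n = 13/√16 = 3.2500
z = (x̄−μ₀)/SE = (34.12−32)/3.2500 = 0.6523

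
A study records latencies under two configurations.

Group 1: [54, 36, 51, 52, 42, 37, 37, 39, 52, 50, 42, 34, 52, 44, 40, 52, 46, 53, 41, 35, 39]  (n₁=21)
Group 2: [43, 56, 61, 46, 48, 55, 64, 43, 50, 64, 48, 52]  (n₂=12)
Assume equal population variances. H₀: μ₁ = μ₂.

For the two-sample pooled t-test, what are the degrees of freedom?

degrees of freedom = 31

df = n₁ + n₂ − 2 = 21 + 12 − 2 = 31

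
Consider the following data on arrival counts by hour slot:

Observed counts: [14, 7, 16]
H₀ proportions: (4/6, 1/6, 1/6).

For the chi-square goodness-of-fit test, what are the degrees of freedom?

df = k − 1 = 3 − 1 = 2

degrees of freedom = 2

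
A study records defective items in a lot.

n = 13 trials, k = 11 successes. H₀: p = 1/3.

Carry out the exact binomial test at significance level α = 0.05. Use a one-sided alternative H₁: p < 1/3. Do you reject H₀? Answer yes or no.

reject H₀: no

Exact binomial: n=13, k=11, p₀=1/3=0.3333
P(X≤11) from Σ C(n,i)·p₀^i·(1−p₀)^(n−i)
p-value (one-sided, H₁ less) = 0.99998
At α=0.05: p ≥ α → fail to reject H₀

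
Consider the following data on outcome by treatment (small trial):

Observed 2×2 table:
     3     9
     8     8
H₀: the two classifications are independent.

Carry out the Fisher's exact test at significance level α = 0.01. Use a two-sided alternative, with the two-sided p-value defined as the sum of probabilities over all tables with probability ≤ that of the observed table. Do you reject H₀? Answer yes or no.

Margins: r₁=12, r₂=16, c₁=11, c₂=17, n=28
p_obs = C(12,3)·C(16,8)/C(28,11); sum pmf over tables with pmf ≤ p_obs
p-value (two-sided) = 0.25300
At α=0.01: p ≥ α → fail to reject H₀

reject H₀: no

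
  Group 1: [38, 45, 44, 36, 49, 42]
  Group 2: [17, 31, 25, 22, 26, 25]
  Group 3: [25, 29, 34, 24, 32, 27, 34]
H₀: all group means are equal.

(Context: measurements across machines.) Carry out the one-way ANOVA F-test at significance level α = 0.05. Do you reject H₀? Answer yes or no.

Group means [42.33, 24.33, 29.29], grand mean 31.842
SSB = Σnᵢ(x̄ᵢ−x̄)² = 1044.431; SSW = ΣΣ(x−x̄ᵢ)² = 324.095
MSB = 1044.431/2 = 522.2155; MSW = 324.095/16 = 20.2560
F = MSB/MSW = 25.7808
df = (2, 16)
p-value (upper-tail) = 0.00001
At α=0.05: p < α → reject H₀

reject H₀: yes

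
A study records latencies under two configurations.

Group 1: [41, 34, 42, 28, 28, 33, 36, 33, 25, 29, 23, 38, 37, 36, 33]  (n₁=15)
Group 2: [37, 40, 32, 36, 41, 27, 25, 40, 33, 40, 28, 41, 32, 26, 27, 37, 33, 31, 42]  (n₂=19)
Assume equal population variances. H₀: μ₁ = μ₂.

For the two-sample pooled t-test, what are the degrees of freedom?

degrees of freedom = 32

df = n₁ + n₂ − 2 = 15 + 19 − 2 = 32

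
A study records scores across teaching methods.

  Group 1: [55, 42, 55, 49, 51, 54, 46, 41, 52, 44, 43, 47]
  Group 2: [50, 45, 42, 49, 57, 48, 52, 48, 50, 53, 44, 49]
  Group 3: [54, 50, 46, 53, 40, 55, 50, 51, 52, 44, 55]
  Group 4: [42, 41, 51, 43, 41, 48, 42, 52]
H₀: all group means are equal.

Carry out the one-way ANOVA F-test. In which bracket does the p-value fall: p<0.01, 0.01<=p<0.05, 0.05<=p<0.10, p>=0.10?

Group means [48.25, 48.92, 50.00, 45.00], grand mean 48.279
SSB = Σnᵢ(x̄ᵢ−x̄)² = 123.484; SSW = ΣΣ(x−x̄ᵢ)² = 853.167
MSB = 123.484/3 = 41.1615; MSW = 853.167/39 = 21.8761
F = MSB/MSW = 1.8816
df = (3, 39)
p-value (upper-tail) = 0.14866
→ bracket: p>=0.10

p-value bracket: p>=0.10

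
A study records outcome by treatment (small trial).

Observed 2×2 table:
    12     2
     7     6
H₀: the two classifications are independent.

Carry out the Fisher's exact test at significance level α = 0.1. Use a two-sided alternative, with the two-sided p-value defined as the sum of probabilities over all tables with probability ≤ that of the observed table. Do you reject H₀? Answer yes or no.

Margins: r₁=14, r₂=13, c₁=19, c₂=8, n=27
p_obs = C(14,12)·C(13,7)/C(27,19); sum pmf over tables with pmf ≤ p_obs
p-value (two-sided) = 0.10319
At α=0.1: p ≥ α → fail to reject H₀

reject H₀: no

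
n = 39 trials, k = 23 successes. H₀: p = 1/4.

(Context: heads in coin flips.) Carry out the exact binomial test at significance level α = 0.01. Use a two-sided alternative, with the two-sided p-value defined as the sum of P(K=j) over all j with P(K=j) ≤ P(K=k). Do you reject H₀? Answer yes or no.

reject H₀: yes

Exact binomial: n=39, k=23, p₀=1/4=0.2500
P(X=j) = C(n,j)·p₀^j·(1−p₀)^(n−j); p = Σ P(X=j) over j with P(X=j) ≤ P(X=23)
p-value (two-sided) = 0.00001
At α=0.01: p < α → reject H₀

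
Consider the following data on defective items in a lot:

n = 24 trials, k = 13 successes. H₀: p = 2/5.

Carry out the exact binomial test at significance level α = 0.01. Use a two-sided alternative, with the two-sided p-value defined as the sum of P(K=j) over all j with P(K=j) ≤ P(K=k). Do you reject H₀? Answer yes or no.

Exact binomial: n=24, k=13, p₀=2/5=0.4000
P(X=j) = C(n,j)·p₀^j·(1−p₀)^(n−j); p = Σ P(X=j) over j with P(X=j) ≤ P(X=13)
p-value (two-sided) = 0.21023
At α=0.01: p ≥ α → fail to reject H₀

reject H₀: no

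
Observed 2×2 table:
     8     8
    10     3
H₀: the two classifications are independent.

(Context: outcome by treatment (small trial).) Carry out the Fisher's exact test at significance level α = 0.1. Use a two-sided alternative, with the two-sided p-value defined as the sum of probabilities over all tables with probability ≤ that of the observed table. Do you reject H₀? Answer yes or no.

Margins: r₁=16, r₂=13, c₁=18, c₂=11, n=29
p_obs = C(16,8)·C(13,10)/C(29,18); sum pmf over tables with pmf ≤ p_obs
p-value (two-sided) = 0.24903
At α=0.1: p ≥ α → fail to reject H₀

reject H₀: no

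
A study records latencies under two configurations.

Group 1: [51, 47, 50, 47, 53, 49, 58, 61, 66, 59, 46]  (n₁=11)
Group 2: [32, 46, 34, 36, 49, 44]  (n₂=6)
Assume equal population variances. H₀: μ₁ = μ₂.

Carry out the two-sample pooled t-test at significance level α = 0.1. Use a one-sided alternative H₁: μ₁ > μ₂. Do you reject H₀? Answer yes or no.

x̄₁=53.364, s₁=6.652, n₁=11
x̄₂=40.167, s₂=7.055, n₂=6
s_p² = [10·6.652² + 5·7.055²]/15 = 46.0919
SE = √(s_p²·(1/11+1/6)) = 3.4456
t = (53.364−40.167)/3.4456 = 3.8301
df = 15
p-value (one-sided, H₁ greater) = 0.00082
At α=0.1: p < α → reject H₀

reject H₀: yes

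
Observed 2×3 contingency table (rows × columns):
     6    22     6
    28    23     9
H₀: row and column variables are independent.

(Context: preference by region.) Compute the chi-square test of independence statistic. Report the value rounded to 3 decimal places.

Row totals [34, 60], col totals [34, 45, 15], n=94
χ² = (6−12.30)²/12.30 + (22−16.28)²/16.28 + (6−5.43)²/5.43 + (28−21.70)²/21.70 + (23−28.72)²/28.72 + (9−9.57)²/9.57 = 8.3011
df = 2

test statistic = 8.301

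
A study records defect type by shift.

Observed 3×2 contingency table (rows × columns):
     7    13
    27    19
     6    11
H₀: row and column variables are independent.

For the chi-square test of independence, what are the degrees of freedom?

degrees of freedom = 2

df = (r−1)(c−1) = (3−1)·(2−1) = 2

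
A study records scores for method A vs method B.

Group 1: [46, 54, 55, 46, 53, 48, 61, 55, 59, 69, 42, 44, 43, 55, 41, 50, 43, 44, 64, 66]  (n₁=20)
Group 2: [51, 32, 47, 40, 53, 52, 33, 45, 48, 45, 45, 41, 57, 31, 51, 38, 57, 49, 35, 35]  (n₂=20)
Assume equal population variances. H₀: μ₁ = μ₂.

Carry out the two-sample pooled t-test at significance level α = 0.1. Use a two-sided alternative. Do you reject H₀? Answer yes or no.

reject H₀: yes

x̄₁=51.900, s₁=8.565, n₁=20
x̄₂=44.250, s₂=8.239, n₂=20
s_p² = [19·8.565² + 19·8.239²]/38 = 70.6197
SE = √(s_p²·(1/20+1/20)) = 2.6574
t = (51.900−44.250)/2.6574 = 2.8787
df = 38
p-value (two-sided) = 0.00652
At α=0.1: p < α → reject H₀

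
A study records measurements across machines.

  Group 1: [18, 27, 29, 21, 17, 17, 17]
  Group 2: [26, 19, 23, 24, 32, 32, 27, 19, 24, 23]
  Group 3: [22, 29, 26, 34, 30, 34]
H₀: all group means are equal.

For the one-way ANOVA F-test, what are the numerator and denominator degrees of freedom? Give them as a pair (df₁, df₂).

k = 3 groups, N = 23 total
df = (k−1, N−k) = (3−1, 23−3) = (2, 20)

degrees of freedom = [2, 20]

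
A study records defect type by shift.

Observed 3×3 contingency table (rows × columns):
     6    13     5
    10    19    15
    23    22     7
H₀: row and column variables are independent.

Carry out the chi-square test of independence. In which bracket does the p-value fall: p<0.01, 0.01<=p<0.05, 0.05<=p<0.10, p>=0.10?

Row totals [24, 44, 52], col totals [39, 54, 27], n=120
χ² = (6−7.80)²/7.80 + (13−10.80)²/10.80 + (5−5.40)²/5.40 + (10−14.30)²/14.30 + (19−19.80)²/19.80 + (15−9.90)²/9.90 + (23−16.90)²/16.90 + (22−23.40)²/23.40 + (7−11.70)²/11.70 = 9.0193
df = 4
p-value (upper-tail) = 0.06062
→ bracket: 0.05<=p<0.10

p-value bracket: 0.05<=p<0.10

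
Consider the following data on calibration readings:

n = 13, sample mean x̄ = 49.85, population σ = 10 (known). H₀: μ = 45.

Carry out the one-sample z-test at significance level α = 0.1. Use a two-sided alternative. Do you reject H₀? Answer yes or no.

SE = σ/√n = 10/√13 = 2.7735
z = (x̄−μ₀)/SE = (49.85−45)/2.7735 = 1.7487
p-value (two-sided) = 0.08034
At α=0.1: p < α → reject H₀

reject H₀: yes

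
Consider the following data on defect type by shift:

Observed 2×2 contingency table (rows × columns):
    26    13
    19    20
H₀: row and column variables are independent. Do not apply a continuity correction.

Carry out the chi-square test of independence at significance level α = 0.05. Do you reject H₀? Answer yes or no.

Row totals [39, 39], col totals [45, 33], n=78
χ² = (26−22.50)²/22.50 + (13−16.50)²/16.50 + (19−22.50)²/22.50 + (20−16.50)²/16.50 = 2.5737
df = 1
p-value (upper-tail) = 0.10865
At α=0.05: p ≥ α → fail to reject H₀

reject H₀: no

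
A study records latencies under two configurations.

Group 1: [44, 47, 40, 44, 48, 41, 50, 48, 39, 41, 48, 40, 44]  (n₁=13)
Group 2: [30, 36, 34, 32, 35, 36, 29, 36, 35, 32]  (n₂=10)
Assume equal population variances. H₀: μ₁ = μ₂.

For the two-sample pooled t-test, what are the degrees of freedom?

df = n₁ + n₂ − 2 = 13 + 10 − 2 = 21

degrees of freedom = 21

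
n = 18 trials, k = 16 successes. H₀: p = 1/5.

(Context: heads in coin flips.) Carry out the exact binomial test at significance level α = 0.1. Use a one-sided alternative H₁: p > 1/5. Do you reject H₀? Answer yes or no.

reject H₀: yes

Exact binomial: n=18, k=16, p₀=1/5=0.2000
P(X≥16) from Σ C(n,i)·p₀^i·(1−p₀)^(n−i)
p-value (one-sided, H₁ greater) = 0.00000
At α=0.1: p < α → reject H₀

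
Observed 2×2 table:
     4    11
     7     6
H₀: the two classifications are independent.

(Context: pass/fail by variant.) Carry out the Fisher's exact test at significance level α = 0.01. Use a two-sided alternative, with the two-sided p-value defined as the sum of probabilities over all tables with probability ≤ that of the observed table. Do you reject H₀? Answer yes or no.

reject H₀: no

Margins: r₁=15, r₂=13, c₁=11, c₂=17, n=28
p_obs = C(15,4)·C(13,7)/C(28,11); sum pmf over tables with pmf ≤ p_obs
p-value (two-sided) = 0.24581
At α=0.01: p ≥ α → fail to reject H₀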